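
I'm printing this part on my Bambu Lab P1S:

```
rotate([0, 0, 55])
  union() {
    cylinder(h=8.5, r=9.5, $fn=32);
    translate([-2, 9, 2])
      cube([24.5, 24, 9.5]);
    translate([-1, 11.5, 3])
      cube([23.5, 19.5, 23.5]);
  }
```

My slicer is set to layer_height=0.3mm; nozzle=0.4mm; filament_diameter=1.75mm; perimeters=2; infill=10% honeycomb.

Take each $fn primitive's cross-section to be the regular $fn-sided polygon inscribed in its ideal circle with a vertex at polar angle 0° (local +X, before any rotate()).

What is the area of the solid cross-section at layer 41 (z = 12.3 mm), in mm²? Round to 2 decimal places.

At z = 12.3 mm: the cylinder is absent (z outside [0, 8.5]); the cube at (-2, 9) is absent (z outside [2, 11.5]); the cube at (-1, 11.5) (footprint 23.5×19.5) is included at this height (area 458.25 mm²); Taking the union: only the 23.5×19.5 cube at (-1, 11.5) is present, so the union is just that shape — area = 458.25 mm²; (whole slice rotated 55° about Z — lengths, areas and connectivity unchanged). Overall, the cross-section is a single solid region. Net area = 458.25 mm².

458.25 mm²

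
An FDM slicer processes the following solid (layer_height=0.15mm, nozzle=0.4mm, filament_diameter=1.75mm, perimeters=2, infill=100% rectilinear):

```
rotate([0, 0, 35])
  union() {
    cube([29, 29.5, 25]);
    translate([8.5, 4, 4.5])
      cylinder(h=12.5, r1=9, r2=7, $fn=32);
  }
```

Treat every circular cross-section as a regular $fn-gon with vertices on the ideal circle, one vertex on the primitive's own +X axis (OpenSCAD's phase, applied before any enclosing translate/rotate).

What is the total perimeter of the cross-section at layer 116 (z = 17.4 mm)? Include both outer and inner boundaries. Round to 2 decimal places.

At z = 17.4 mm: the 29×29.5 cube contributes its full rectangle (perimeter 117.00 mm); the cone at (8.5, 4) does not reach this height (z outside [4.5, 17]); Merging all regions: only the 29×29.5 cube is present, so the union is just that shape — boundary = 117.00 mm; (whole slice rotated 35° about Z — lengths, areas and connectivity unchanged). Overall, the cross-section is a single solid region. Total boundary length (outer) = 117.00 mm.

117.00 mm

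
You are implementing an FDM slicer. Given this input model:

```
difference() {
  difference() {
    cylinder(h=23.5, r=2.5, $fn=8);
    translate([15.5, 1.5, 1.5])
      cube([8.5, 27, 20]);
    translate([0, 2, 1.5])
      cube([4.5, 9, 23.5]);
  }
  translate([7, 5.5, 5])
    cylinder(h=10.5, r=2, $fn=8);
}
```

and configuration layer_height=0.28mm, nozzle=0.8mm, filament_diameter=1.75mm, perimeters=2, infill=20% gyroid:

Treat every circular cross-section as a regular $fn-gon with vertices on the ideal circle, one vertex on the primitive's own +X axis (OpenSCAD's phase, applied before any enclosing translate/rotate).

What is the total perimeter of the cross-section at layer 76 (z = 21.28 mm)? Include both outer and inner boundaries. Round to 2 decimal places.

At z = 21.28 mm: the r=2.5 cylinder contributes a regular 8-gon of circumradius 2.5 (perimeter = 2·8·2.500·sin(180°/8) = 15.31 mm); the cube at (15.5, 1.5) (footprint 8.5×27) is included at this height (perimeter 71.00 mm); the cube at (0, 2) (footprint 4.5×9) is included at this height (perimeter 27.00 mm); Subtracting the remaining from the first: starting from the r=2.5 cylinder, the 8.5×27 cube at (15.5, 1.5) misses the remaining region (no effect); the 4.5×9 cube at (0, 2) partially overlaps it — only the 0.30 mm² overlap (of its 40.50 mm²) is removed, clipping the outline — boundary = 15.71 mm; the cylinder at (7, 5.5) is absent (z outside [5, 15.5]); After the difference (first − rest): none of the subtracted shapes is present at this height, so the result so far is unchanged — boundary = 15.71 mm. Overall, the cross-section is a single solid region. Total boundary length (outer) = 15.71 mm.

15.71 mm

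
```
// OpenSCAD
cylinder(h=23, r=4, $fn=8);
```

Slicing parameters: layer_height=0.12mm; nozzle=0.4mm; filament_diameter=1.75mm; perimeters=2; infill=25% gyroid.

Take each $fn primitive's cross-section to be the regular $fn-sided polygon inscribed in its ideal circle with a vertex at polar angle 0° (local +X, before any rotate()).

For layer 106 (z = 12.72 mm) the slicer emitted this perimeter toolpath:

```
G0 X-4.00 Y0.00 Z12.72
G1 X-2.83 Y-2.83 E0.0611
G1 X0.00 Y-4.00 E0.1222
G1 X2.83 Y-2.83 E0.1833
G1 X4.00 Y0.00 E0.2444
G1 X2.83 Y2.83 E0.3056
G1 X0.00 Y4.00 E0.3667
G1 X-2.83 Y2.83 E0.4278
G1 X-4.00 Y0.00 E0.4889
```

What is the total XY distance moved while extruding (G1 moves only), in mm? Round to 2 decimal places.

24.50 mm

Sum the Euclidean lengths of each G1 segment: total = 24.50 mm.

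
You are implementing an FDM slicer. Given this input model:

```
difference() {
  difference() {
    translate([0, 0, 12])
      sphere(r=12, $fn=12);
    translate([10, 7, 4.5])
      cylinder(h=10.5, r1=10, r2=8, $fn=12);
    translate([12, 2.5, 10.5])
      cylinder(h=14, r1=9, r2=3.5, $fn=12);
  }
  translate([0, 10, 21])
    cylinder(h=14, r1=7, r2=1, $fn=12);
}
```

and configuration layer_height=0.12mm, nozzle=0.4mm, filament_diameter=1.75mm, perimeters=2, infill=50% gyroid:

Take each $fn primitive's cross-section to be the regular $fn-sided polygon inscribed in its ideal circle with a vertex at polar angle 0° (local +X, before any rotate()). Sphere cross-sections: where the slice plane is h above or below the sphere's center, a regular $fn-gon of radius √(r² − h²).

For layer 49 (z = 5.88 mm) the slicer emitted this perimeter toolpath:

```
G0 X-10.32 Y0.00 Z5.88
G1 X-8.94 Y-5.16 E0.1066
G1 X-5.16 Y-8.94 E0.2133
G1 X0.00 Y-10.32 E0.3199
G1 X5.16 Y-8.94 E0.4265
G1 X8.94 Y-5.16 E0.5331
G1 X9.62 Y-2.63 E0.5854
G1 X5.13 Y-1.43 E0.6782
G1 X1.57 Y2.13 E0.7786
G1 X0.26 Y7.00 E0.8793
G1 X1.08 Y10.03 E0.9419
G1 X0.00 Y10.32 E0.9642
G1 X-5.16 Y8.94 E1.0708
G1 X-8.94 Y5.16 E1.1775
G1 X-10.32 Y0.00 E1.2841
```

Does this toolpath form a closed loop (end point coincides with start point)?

Start point (G0): (-10.32, 0.00). End point (last G1): the path returns to the start — closed.

yes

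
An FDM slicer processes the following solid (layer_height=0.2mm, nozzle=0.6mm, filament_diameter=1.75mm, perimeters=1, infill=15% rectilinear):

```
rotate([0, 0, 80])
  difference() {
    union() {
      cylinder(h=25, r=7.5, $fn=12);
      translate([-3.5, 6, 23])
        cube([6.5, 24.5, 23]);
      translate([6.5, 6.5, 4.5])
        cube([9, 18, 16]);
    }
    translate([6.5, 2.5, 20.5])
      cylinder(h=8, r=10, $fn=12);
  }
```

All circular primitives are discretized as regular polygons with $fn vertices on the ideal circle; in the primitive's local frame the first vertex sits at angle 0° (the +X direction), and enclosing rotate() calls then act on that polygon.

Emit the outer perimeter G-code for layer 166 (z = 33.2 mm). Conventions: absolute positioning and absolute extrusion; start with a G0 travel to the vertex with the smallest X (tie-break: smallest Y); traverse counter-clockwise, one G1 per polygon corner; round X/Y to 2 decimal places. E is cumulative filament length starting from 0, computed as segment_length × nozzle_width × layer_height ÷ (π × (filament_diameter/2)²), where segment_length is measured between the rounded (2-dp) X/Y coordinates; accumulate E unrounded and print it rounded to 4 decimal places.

G0 X-30.64 Y1.85 Z33.20
G1 X-6.52 Y-2.40 E1.2219
G1 X-5.39 Y4.00 E1.5461
G1 X-29.52 Y8.25 E2.7685
G1 X-30.64 Y1.85 E3.0927

At z = 33.2 mm: the cylinder is absent (z outside [0, 25]); the 6.5×24.5 cube at (-3.5, 6) contributes its full rectangle; the cube at (6.5, 6.5) is absent (z outside [4.5, 20.5]); Taking the union: only the 6.5×24.5 cube at (-3.5, 6) is present, so the union is just that shape — 1 connected region; the cylinder at (6.5, 2.5) does not reach this height (z outside [20.5, 28.5]); After the difference (first − rest): none of the subtracted shapes is present at this height, so that combined region is unchanged — 1 connected region; (rotated 80° about Z; rotation is an isometry so areas/perimeters/island counts are preserved). The outline is a single polygon with 4 vertices. Extrusion per mm of travel: 0.6 × 0.2 / (π × 0.875²) = 0.049890. Accumulating E over each segment gives final E = 3.0927.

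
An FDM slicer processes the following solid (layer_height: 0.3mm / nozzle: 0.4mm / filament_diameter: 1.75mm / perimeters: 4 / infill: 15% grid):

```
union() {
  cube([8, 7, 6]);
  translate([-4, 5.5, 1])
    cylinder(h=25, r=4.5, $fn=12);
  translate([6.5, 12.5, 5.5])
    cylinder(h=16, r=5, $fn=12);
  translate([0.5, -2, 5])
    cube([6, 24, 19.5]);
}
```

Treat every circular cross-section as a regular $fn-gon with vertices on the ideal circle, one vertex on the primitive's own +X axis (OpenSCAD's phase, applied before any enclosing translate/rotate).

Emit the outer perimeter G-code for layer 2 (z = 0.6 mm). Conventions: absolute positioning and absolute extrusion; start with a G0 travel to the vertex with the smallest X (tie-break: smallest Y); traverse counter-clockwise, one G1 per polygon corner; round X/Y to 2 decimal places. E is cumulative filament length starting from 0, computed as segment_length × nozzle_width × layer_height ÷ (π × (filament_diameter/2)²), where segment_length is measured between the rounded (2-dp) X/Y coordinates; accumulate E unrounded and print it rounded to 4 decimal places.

G0 X0.00 Y0.00 Z0.60
G1 X8.00 Y0.00 E0.3991
G1 X8.00 Y7.00 E0.7484
G1 X0.00 Y7.00 E1.1475
G1 X0.00 Y0.00 E1.4967

At z = 0.6 mm: the 8×7 cube contributes its full rectangle; the cylinder at (-4, 5.5) is absent (z outside [1, 26]); the cylinder at (6.5, 12.5) is absent (z outside [5.5, 21.5]); the cube at (0.5, -2) is not intersected at this z (z outside [5, 24.5]); Combining (union): only the 8×7 cube is present, so the union is just that shape — 1 connected region. The outline is a single polygon with 4 vertices. Extrusion per mm of travel: 0.4 × 0.3 / (π × 0.875²) = 0.049890. Accumulating E over each segment gives final E = 1.4967.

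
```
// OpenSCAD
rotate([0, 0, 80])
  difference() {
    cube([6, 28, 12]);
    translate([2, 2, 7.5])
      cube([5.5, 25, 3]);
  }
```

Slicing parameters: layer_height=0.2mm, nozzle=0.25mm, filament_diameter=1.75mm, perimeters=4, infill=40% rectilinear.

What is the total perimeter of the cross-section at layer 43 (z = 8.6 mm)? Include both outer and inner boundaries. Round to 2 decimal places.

At z = 8.6 mm: the 6×28 cube contributes its full rectangle (perimeter 68.00 mm); the cube at (2, 2) is present — its section is the full 5.5×25 rectangle (perimeter 61.00 mm); Subtracting the remaining from the first: starting from the 6×28 cube, the 5.5×25 cube at (2, 2) partially overlaps it — only the 100.00 mm² overlap (of its 137.50 mm²) is removed, clipping the outline — boundary = 76.00 mm; (rotated 80° about Z; rotation is an isometry so areas/perimeters/island counts are preserved). Overall, the cross-section is a single solid region. Total boundary length (outer) = 76.00 mm.

76.00 mm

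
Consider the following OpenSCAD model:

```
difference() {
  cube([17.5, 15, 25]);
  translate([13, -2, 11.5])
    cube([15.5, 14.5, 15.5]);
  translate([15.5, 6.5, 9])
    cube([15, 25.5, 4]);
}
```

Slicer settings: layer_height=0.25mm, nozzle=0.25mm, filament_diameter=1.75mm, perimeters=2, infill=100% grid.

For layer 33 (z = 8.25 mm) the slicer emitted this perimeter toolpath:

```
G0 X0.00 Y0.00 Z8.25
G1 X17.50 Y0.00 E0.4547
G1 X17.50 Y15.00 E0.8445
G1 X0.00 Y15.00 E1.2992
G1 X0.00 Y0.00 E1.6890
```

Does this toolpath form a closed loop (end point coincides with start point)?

yes

Start point (G0): (0.00, 0.00). End point (last G1): the path returns to the start — closed.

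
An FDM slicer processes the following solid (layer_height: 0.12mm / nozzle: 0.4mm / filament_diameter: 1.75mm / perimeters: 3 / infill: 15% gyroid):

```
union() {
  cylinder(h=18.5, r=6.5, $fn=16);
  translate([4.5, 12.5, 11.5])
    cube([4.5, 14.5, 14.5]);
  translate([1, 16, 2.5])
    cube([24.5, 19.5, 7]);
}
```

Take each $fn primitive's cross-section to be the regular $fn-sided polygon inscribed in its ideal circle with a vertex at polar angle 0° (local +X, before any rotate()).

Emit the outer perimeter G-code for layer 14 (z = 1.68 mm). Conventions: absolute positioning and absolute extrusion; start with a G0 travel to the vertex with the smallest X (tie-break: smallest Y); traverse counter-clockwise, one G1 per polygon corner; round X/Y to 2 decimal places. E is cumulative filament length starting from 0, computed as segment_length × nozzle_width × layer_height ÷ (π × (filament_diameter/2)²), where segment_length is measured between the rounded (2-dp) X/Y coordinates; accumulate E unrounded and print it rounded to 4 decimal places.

At z = 1.68 mm: the r=6.5 cylinder contributes a regular 16-gon of circumradius 6.5; the cube at (4.5, 12.5) does not reach this height (z outside [11.5, 26]); the cube at (1, 16) is absent (z outside [2.5, 9.5]); Merging all regions: only the r=6.5 cylinder is present, so the union is just that shape — 1 connected region. The outline is a single polygon with 16 vertices. Extrusion per mm of travel: 0.4 × 0.12 / (π × 0.875²) = 0.019956. Accumulating E over each segment gives final E = 0.8103.

G0 X-6.50 Y0.00 Z1.68
G1 X-6.01 Y-2.49 E0.0506
G1 X-4.60 Y-4.60 E0.1013
G1 X-2.49 Y-6.01 E0.1519
G1 X0.00 Y-6.50 E0.2026
G1 X2.49 Y-6.01 E0.2532
G1 X4.60 Y-4.60 E0.3039
G1 X6.01 Y-2.49 E0.3545
G1 X6.50 Y0.00 E0.4051
G1 X6.01 Y2.49 E0.4558
G1 X4.60 Y4.60 E0.5064
G1 X2.49 Y6.01 E0.5571
G1 X0.00 Y6.50 E0.6077
G1 X-2.49 Y6.01 E0.6584
G1 X-4.60 Y4.60 E0.7090
G1 X-6.01 Y2.49 E0.7597
G1 X-6.50 Y0.00 E0.8103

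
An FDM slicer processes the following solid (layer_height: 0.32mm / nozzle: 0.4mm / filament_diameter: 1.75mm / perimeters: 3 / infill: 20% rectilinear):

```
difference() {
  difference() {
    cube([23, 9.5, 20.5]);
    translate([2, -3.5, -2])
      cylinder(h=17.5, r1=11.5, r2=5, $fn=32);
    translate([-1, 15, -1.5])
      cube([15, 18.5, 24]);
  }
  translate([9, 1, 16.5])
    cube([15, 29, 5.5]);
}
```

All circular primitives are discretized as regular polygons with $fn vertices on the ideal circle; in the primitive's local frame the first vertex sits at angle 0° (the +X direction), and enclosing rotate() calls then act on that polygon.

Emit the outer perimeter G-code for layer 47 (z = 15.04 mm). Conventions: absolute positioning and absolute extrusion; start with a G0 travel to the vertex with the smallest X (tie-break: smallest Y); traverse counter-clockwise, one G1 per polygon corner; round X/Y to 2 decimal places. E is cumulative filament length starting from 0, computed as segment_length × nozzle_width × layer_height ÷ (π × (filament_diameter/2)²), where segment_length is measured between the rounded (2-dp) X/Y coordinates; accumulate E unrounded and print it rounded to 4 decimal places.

G0 X0.00 Y1.27 Z15.04
G1 X0.02 Y1.28 E0.0012
G1 X0.99 Y1.57 E0.0551
G1 X2.00 Y1.67 E0.1091
G1 X3.01 Y1.57 E0.1631
G1 X3.98 Y1.28 E0.2170
G1 X4.87 Y0.80 E0.2708
G1 X5.66 Y0.16 E0.3249
G1 X5.78 Y0.00 E0.3355
G1 X23.00 Y0.00 E1.2519
G1 X23.00 Y9.50 E1.7575
G1 X0.00 Y9.50 E2.9814
G1 X0.00 Y1.27 E3.4194

At z = 15.04 mm: the 23×9.5 cube contributes its full rectangle; the cone at (2, -3.5) contributes a regular 32-gon of circumradius 5.171 (interpolated between r1=11.5 and r2=5 at t=0.974); the cube at (-1, 15) (footprint 15×18.5) is included at this height; Taking the first minus the rest: starting from the 23×9.5 cube, the cone at (2, -3.5) partially overlaps it — only the 7.37 mm² overlap (of its 83.46 mm²) is removed, clipping the outline; the 15×18.5 cube at (-1, 15) misses the remaining region (no effect) — 1 connected region; the cube at (9, 1) is not intersected at this z (z outside [16.5, 22]); Taking the first minus the rest: none of the subtracted shapes is present at this height, so that combined region is unchanged — 1 connected region. The outline is a single polygon with 12 vertices. Extrusion per mm of travel: 0.4 × 0.32 / (π × 0.875²) = 0.053216. Accumulating E over each segment gives final E = 3.4194.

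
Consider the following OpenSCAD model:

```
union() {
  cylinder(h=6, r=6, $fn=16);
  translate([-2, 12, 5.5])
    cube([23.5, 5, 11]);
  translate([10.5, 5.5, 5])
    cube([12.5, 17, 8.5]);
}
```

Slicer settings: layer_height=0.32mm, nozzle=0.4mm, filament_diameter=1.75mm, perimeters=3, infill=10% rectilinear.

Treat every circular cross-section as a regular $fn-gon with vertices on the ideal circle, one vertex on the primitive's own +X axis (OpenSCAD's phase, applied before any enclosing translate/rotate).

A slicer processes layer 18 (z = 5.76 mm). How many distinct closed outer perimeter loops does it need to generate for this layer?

At z = 5.76 mm: the r=6 cylinder gives a regular 16-gon of circumradius 6 (constant along its height); the cube at (-2, 12) (footprint 23.5×5) is included at this height; the cube at (10.5, 5.5) is present — its section is the full 12.5×17 rectangle; Taking the union: the regions partially overlap (shared area 55.00 mm²), so overlapping operands fuse into one piece — 2 connected regions. The result has 2 disconnected regions.

2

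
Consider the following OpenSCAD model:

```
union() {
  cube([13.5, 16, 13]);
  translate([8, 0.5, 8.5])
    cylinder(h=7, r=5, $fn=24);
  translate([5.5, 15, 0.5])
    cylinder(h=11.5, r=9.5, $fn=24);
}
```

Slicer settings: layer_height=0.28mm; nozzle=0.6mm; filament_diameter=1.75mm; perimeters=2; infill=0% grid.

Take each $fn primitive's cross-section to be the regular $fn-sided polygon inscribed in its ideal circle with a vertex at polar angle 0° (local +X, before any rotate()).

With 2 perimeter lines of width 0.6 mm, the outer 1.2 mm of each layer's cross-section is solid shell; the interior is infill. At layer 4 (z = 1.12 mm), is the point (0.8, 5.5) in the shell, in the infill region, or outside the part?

At z = 1.12 mm: the 13.5×16 cube contributes its full rectangle; the cylinder at (8, 0.5) does not reach this height (z outside [8.5, 15.5]); the r=9.5 cylinder at (5.5, 15) contributes a regular 24-gon of circumradius 9.5; Combining (union): the regions partially overlap (shared area 127.50 mm²), so overlapping operands fuse into one piece — 1 connected region. Overall, the cross-section is a single solid region. The nearest boundary edge runs (0.00, 0.00)→(0.00, 7.35); distance from the point to it = 0.80 mm. The point is inside the cross-section, 0.80 mm from the nearest boundary — within the 1.2 mm shell band (2 × 0.6).

shell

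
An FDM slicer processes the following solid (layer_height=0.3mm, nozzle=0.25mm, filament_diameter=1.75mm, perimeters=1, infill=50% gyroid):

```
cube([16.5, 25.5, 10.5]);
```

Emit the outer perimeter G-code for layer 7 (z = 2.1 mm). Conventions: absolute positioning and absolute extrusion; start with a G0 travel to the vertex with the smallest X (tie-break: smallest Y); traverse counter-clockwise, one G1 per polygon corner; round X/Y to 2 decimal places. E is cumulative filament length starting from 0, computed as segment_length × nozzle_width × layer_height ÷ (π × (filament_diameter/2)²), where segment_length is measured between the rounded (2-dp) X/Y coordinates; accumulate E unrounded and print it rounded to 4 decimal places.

G0 X0.00 Y0.00 Z2.10
G1 X16.50 Y0.00 E0.5145
G1 X16.50 Y25.50 E1.3096
G1 X0.00 Y25.50 E1.8241
G1 X0.00 Y0.00 E2.6192

At z = 2.1 mm: the 16.5×25.5 cube contributes its full rectangle. The outline is a single polygon with 4 vertices. Extrusion per mm of travel: 0.25 × 0.3 / (π × 0.875²) = 0.031181. Accumulating E over each segment gives final E = 2.6192.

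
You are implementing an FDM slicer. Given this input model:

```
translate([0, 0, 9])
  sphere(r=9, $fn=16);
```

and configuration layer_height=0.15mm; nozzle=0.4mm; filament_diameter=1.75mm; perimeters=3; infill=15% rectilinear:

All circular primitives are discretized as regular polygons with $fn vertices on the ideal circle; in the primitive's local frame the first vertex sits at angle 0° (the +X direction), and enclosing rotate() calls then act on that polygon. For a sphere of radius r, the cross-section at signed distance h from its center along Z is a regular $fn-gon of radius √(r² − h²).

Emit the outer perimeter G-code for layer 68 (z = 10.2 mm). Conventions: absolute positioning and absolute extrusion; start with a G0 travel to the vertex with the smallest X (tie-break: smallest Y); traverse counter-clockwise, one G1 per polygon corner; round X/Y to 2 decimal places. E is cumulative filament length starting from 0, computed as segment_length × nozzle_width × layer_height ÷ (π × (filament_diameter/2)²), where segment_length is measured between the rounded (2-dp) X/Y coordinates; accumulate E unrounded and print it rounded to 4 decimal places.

G0 X-8.92 Y0.00 Z10.20
G1 X-8.24 Y-3.41 E0.0867
G1 X-6.31 Y-6.31 E0.1736
G1 X-3.41 Y-8.24 E0.2605
G1 X0.00 Y-8.92 E0.3473
G1 X3.41 Y-8.24 E0.4340
G1 X6.31 Y-6.31 E0.5209
G1 X8.24 Y-3.41 E0.6078
G1 X8.92 Y0.00 E0.6945
G1 X8.24 Y3.41 E0.7813
G1 X6.31 Y6.31 E0.8682
G1 X3.41 Y8.24 E0.9551
G1 X0.00 Y8.92 E1.0418
G1 X-3.41 Y8.24 E1.1285
G1 X-6.31 Y6.31 E1.2154
G1 X-8.24 Y3.41 E1.3023
G1 X-8.92 Y0.00 E1.3891

At z = 10.2 mm: the r=9 sphere contributes a regular 16-gon of circumradius √(9²−1.2²) = 8.920. The outline is a single polygon with 16 vertices. Extrusion per mm of travel: 0.4 × 0.15 / (π × 0.875²) = 0.024945. Accumulating E over each segment gives final E = 1.3891.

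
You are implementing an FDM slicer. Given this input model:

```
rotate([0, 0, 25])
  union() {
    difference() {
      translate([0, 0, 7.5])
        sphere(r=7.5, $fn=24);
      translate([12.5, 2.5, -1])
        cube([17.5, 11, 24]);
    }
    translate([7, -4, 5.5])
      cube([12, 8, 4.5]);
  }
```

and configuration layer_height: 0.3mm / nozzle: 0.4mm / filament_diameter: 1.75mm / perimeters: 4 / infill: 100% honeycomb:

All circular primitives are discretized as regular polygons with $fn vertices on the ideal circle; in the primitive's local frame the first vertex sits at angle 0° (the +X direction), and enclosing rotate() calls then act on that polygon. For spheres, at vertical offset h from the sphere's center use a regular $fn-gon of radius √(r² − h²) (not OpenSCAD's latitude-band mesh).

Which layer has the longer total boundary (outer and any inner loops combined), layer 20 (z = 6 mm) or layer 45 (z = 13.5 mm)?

Layer 20 (z = 6): the r=7.5 sphere slices to a regular 24-gon of circumradius 7.348 (√(r²−h²) with h=1.5 from center) (perimeter = 2·24·7.348·sin(180°/24) = 46.04 mm); the cube at (12.5, 2.5) (footprint 17.5×11) is included at this height (perimeter 57.00 mm); Taking the first minus the rest: starting from the r=7.5 sphere, the 17.5×11 cube at (12.5, 2.5) misses the remaining region (no effect) — boundary = 46.04 mm; the 12×8 cube at (7, -4) contributes its full rectangle (perimeter 40.00 mm); Combining (union): the regions partially overlap (shared area 0.87 mm²), so the edge portions inside another operand are dropped and the merged outline is re-measured after clipping — boundary = 77.41 mm; (rotated 25° about Z; rotation is an isometry so areas/perimeters/island counts are preserved). So its perimeter = 77.41 mm. Layer 45 (z = 13.5): the r=7.5 sphere contributes a regular 24-gon of circumradius √(7.5²−6²) = 4.500 (perimeter = 2·24·4.500·sin(180°/24) = 28.19 mm); the cube at (12.5, 2.5) is present — its section is the full 17.5×11 rectangle (perimeter 57.00 mm); Subtracting the remaining from the first: starting from the r=7.5 sphere, the 17.5×11 cube at (12.5, 2.5) misses the remaining region (no effect) — boundary = 28.19 mm; the cube at (7, -4) is absent (z outside [5.5, 10]); Combining (union): only the result so far is present, so the union is just that shape — boundary = 28.19 mm; (whole slice rotated 25° about Z — lengths, areas and connectivity unchanged). So its perimeter = 28.19 mm. Layer 20 is larger (77.41 vs 28.19 mm).

layer 20 (z = 6 mm)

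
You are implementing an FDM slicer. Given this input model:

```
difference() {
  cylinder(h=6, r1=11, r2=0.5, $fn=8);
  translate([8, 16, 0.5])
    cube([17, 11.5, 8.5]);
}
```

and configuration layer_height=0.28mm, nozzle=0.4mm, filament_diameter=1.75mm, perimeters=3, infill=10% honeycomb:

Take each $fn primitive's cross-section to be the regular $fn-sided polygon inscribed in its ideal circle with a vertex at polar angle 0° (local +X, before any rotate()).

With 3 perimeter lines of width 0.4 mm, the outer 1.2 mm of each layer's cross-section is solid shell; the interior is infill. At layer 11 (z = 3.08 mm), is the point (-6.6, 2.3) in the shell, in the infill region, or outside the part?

outside

At z = 3.08 mm: the cone: at t=0.513 of its height the radius interpolates to r₁+(r₂−r₁)t = 5.610, giving a regular 8-gon of that circumradius; the cube at (8, 16) is present — its section is the full 17×11.5 rectangle; Subtracting the remaining from the first: starting from the cone, the 17×11.5 cube at (8, 16) misses the remaining region (no effect) — 1 connected region. Overall, the cross-section is a single solid region. The nearest boundary edge runs (-5.61, 0.00)→(-3.97, 3.97); distance from the point to it = 1.79 mm. The point is not inside any of the regions above, so it lies outside the cross-section (1.79 mm from the nearest boundary).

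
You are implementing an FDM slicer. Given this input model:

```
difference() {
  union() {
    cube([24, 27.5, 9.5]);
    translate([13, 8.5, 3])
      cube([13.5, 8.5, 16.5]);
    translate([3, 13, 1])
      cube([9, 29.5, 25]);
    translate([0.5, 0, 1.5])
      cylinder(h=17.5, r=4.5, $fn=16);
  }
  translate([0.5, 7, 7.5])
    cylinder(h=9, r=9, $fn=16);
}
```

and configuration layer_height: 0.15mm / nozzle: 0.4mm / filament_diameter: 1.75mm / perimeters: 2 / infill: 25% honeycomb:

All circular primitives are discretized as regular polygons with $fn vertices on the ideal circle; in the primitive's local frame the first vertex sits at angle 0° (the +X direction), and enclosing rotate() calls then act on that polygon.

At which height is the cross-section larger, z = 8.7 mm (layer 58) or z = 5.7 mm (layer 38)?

layer 38 (z = 5.7 mm)

Layer 58 (z = 8.7): the 24×27.5 cube contributes its full rectangle (area 660.00 mm²); the cube at (13, 8.5) (footprint 13.5×8.5) is included at this height (area 114.75 mm²); the 9×29.5 cube at (3, 13) contributes its full rectangle (area 265.50 mm²); the r=4.5 cylinder at (0.5, 0) gives a regular 16-gon of circumradius 4.5 (constant along its height) (area = (16/2)·4.500²·sin(360°/16) = 61.99 mm²); Merging all regions: the regions partially overlap — summed areas 1102.24 mm² minus the doubly-counted overlap 241.72 mm² gives 860.52 mm² — area = 860.52 mm²; the r=9 cylinder at (0.5, 7) gives a regular 16-gon of circumradius 9 (constant along its height) (area = (16/2)·9.000²·sin(360°/16) = 247.98 mm²); After the difference (first − rest): starting from the result so far (860.52 mm²), the r=9 cylinder at (0.5, 7) partially overlaps it — only the 151.60 mm² overlap (of its 247.98 mm²) is removed, clipping the outline — area = 708.92 mm². So its area = 708.92 mm². Layer 38 (z = 5.7): the 24×27.5 cube contributes its full rectangle (area 660.00 mm²); the cube at (13, 8.5) (footprint 13.5×8.5) is included at this height (area 114.75 mm²); the cube at (3, 13) (footprint 9×29.5) is included at this height (area 265.50 mm²); the cylinder at (0.5, 0): section is a regular 16-gon, circumradius r=4.5 (area = (16/2)·4.500²·sin(360°/16) = 61.99 mm²); Combining (union): the regions partially overlap — summed areas 1102.24 mm² minus the doubly-counted overlap 241.72 mm² gives 860.52 mm² — area = 860.52 mm²; the cylinder at (0.5, 7) does not reach this height (z outside [7.5, 16.5]); After the difference (first − rest): none of the subtracted shapes is present at this height, so that combined region is unchanged — area = 860.52 mm². So its area = 860.52 mm². Layer 38 is larger (860.52 vs 708.92 mm²).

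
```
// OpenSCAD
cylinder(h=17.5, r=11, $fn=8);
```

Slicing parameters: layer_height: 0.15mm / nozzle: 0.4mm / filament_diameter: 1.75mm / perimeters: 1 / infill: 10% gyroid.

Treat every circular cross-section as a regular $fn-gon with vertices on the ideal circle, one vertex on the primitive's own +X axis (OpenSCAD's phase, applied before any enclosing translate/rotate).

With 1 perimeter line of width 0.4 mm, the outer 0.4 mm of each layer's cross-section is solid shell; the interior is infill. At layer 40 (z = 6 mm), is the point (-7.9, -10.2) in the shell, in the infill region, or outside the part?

outside

At z = 6 mm: the cylinder: section is a regular 8-gon, circumradius r=11. Overall, the cross-section is a single solid region. The nearest boundary edge runs (-7.78, -7.78)→(-0.00, -11.00); distance from the point to it = 2.28 mm. The point is not inside any of the regions above, so it lies outside the cross-section (2.28 mm from the nearest boundary).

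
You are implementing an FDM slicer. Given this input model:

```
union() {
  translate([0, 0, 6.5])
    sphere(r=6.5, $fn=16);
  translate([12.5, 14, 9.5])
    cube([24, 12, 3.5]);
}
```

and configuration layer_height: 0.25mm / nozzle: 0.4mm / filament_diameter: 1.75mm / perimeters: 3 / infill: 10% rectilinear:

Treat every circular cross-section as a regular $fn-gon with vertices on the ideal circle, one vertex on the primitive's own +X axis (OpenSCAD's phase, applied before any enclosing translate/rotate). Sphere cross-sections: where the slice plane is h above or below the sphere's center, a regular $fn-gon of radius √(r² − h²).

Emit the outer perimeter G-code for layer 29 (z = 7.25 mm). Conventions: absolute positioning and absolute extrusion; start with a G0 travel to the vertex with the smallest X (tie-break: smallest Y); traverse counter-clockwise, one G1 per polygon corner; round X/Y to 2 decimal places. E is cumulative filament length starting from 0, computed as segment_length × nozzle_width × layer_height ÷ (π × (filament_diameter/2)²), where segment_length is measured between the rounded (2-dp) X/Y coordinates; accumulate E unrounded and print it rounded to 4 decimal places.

G0 X-6.46 Y0.00 Z7.25
G1 X-5.97 Y-2.47 E0.1047
G1 X-4.57 Y-4.57 E0.2096
G1 X-2.47 Y-5.97 E0.3146
G1 X0.00 Y-6.46 E0.4192
G1 X2.47 Y-5.97 E0.5239
G1 X4.57 Y-4.57 E0.6289
G1 X5.97 Y-2.47 E0.7338
G1 X6.46 Y0.00 E0.8385
G1 X5.97 Y2.47 E0.9432
G1 X4.57 Y4.57 E1.0481
G1 X2.47 Y5.97 E1.1530
G1 X0.00 Y6.46 E1.2577
G1 X-2.47 Y5.97 E1.3624
G1 X-4.57 Y4.57 E1.4674
G1 X-5.97 Y2.47 E1.5723
G1 X-6.46 Y0.00 E1.6770

At z = 7.25 mm: the sphere: section is a regular 16-gon, circumradius = √(r²−h²) = √(6.5²−0.75²) = 6.457; the cube at (12.5, 14) is not intersected at this z (z outside [9.5, 13]); Combining (union): only the r=6.5 sphere is present, so the union is just that shape — 1 connected region. The outline is a single polygon with 16 vertices. Extrusion per mm of travel: 0.4 × 0.25 / (π × 0.875²) = 0.041575. Accumulating E over each segment gives final E = 1.6770.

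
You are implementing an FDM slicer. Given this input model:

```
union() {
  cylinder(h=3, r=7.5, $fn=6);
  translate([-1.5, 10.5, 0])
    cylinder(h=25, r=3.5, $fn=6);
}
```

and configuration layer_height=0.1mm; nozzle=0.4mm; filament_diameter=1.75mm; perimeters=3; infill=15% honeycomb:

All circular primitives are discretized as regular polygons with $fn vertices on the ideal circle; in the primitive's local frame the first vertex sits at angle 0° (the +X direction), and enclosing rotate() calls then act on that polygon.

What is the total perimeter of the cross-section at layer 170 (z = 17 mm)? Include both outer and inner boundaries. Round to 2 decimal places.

21.00 mm

At z = 17 mm: the cylinder is not intersected at this z (z outside [0, 3]); the cylinder at (-1.5, 10.5): section is a regular 6-gon, circumradius r=3.5 (perimeter = 2·6·3.500·sin(180°/6) = 21.00 mm); Merging all regions: only the r=3.5 cylinder at (-1.5, 10.5) is present, so the union is just that shape — boundary = 21.00 mm. Overall, the cross-section is a single solid region. Total boundary length (outer) = 21.00 mm.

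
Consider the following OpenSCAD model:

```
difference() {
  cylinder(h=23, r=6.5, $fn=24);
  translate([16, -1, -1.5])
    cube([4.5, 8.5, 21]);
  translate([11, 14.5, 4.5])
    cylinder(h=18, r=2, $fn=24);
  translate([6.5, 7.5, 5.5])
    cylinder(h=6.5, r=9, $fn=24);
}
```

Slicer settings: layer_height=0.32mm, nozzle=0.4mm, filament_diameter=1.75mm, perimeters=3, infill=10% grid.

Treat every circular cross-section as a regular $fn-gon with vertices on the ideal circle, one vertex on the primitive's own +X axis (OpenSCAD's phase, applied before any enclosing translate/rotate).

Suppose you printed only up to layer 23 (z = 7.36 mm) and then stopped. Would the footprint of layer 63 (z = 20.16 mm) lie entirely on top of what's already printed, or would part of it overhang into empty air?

part overhangs

Compare the two slices. At z = 7.36: the cylinder: section is a regular 24-gon, circumradius r=6.5 (area = (24/2)·6.500²·sin(360°/24) = 131.22 mm²); the cube at (16, -1) is present — its section is the full 4.5×8.5 rectangle (area 38.25 mm²); the r=2 cylinder at (11, 14.5) gives a regular 24-gon of circumradius 2 (constant along its height) (area = (24/2)·2.000²·sin(360°/24) = 12.42 mm²); the r=9 cylinder at (6.5, 7.5) contributes a regular 24-gon of circumradius 9 (area = (24/2)·9.000²·sin(360°/24) = 251.57 mm²); After the difference (first − rest): starting from the r=6.5 cylinder (131.22 mm²), the 4.5×8.5 cube at (16, -1) misses the remaining region (no effect); the r=2 cylinder at (11, 14.5) misses the remaining region (no effect); the r=9 cylinder at (6.5, 7.5) partially overlaps it — only the 43.95 mm² overlap (of its 251.57 mm²) is removed, clipping the outline — area = 87.27 mm². At z = 20.16: the cylinder: section is a regular 24-gon, circumradius r=6.5 (area = (24/2)·6.500²·sin(360°/24) = 131.22 mm²); the cube at (16, -1) is absent (z outside [-1.5, 19.5]); the r=2 cylinder at (11, 14.5) contributes a regular 24-gon of circumradius 2 (area = (24/2)·2.000²·sin(360°/24) = 12.42 mm²); the cylinder at (6.5, 7.5) is absent (z outside [5.5, 12]); After the difference (first − rest): starting from the r=6.5 cylinder (131.22 mm²), the r=2 cylinder at (11, 14.5) misses the remaining region (no effect) — area = 131.22 mm². Checking containment: at z = 20.16 the cross-section extends beyond the z = 7.36 cross-section by about 43.95 mm².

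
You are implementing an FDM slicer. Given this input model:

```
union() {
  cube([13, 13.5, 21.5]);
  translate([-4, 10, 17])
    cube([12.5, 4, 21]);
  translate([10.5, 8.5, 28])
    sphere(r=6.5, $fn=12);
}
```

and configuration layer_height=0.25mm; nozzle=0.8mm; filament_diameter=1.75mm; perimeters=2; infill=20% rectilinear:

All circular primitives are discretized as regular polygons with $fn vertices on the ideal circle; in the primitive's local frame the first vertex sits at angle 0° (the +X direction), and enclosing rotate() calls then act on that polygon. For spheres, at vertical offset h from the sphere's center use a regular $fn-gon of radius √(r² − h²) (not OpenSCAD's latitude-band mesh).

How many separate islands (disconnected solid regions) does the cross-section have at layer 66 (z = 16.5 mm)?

At z = 16.5 mm: the cube is present — its section is the full 13×13.5 rectangle; the cube at (-4, 10) is not intersected at this z (z outside [17, 38]); the sphere at (10.5, 8.5) does not reach this height (|z−center|=11.500 > r=6.5); Combining (union): only the 13×13.5 cube is present, so the union is just that shape — 1 connected region. Overall, the cross-section is a single solid region. Island count = 1.

1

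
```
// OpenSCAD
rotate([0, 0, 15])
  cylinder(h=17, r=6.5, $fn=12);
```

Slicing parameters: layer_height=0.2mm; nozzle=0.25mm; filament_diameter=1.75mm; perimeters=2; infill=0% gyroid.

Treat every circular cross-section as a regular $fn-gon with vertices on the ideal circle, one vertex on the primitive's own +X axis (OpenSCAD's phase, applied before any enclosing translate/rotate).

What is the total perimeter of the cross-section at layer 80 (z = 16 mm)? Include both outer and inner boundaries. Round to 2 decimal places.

At z = 16 mm: the r=6.5 cylinder gives a regular 12-gon of circumradius 6.5 (constant along its height) (perimeter = 2·12·6.500·sin(180°/12) = 40.38 mm); (rotated 15° about Z; rotation is an isometry so areas/perimeters/island counts are preserved). Overall, the cross-section is a single solid region. Total boundary length (outer) = 40.38 mm.

40.38 mm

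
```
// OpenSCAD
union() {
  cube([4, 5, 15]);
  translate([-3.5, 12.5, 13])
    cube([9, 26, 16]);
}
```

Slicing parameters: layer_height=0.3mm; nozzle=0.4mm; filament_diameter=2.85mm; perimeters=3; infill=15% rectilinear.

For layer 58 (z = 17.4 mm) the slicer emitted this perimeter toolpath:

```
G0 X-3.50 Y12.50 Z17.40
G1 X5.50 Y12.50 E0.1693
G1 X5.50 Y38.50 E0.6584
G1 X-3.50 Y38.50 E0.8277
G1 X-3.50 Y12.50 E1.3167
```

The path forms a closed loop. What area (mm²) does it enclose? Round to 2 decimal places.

234.00 mm²

Apply the shoelace formula to the sequence of (X, Y) vertices; enclosed area = 234.00 mm².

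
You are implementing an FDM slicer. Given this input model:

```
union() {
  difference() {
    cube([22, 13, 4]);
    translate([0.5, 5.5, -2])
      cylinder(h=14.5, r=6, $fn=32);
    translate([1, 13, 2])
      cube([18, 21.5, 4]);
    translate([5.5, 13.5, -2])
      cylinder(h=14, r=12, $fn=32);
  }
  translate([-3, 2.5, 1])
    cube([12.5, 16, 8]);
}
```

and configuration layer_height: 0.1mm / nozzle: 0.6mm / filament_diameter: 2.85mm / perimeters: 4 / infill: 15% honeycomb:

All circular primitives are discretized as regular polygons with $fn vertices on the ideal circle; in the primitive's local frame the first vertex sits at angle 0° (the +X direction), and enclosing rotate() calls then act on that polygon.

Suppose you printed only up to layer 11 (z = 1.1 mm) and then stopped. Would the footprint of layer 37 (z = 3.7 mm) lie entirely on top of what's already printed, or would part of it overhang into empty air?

Compare the two slices. At z = 1.1: the 22×13 cube contributes its full rectangle (area 286.00 mm²); the r=6 cylinder at (0.5, 5.5) contributes a regular 32-gon of circumradius 6 (area = (32/2)·6.000²·sin(360°/32) = 112.37 mm²); the cube at (1, 13) does not reach this height (z outside [2, 6]); the r=12 cylinder at (5.5, 13.5) gives a regular 32-gon of circumradius 12 (constant along its height) (area = (32/2)·12.000²·sin(360°/32) = 449.49 mm²); After the difference (first − rest): starting from the 22×13 cube (286.00 mm²), the r=6 cylinder at (0.5, 5.5) partially overlaps it — only the 61.16 mm² overlap (of its 112.37 mm²) is removed, clipping the outline; the r=12 cylinder at (5.5, 13.5) partially overlaps it — only the 114.55 mm² overlap (of its 449.49 mm²) is removed, clipping the outline — area = 110.29 mm²; the cube at (-3, 2.5) is present — its section is the full 12.5×16 rectangle (area 200.00 mm²); Merging all regions: the 2 present regions are separate (no shared area or edge), so areas and boundary lengths simply add and each stays a separate island — area = 310.29 mm². At z = 3.7: the 22×13 cube contributes its full rectangle (area 286.00 mm²); the r=6 cylinder at (0.5, 5.5) gives a regular 32-gon of circumradius 6 (constant along its height) (area = (32/2)·6.000²·sin(360°/32) = 112.37 mm²); the 18×21.5 cube at (1, 13) contributes its full rectangle (area 387.00 mm²); the r=12 cylinder at (5.5, 13.5) contributes a regular 32-gon of circumradius 12 (area = (32/2)·12.000²·sin(360°/32) = 449.49 mm²); Taking the first minus the rest: starting from the 22×13 cube (286.00 mm²), the r=6 cylinder at (0.5, 5.5) partially overlaps it — only the 61.16 mm² overlap (of its 112.37 mm²) is removed, clipping the outline; the 18×21.5 cube at (1, 13) misses the remaining region (no effect); the r=12 cylinder at (5.5, 13.5) partially overlaps it — only the 114.55 mm² overlap (of its 449.49 mm²) is removed, clipping the outline — area = 110.29 mm²; the cube at (-3, 2.5) is present — its section is the full 12.5×16 rectangle (area 200.00 mm²); Merging all regions: the 2 present regions are separate (no shared area or edge), so areas and boundary lengths simply add and each stays a separate island — area = 310.29 mm². Checking containment: the cross-section at z = 3.7 is a subset of the cross-section at z = 1.1.

entirely on top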